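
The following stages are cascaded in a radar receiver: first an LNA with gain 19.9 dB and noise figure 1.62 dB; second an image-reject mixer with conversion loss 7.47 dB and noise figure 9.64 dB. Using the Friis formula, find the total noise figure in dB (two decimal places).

1.86 dB

Convert to linear (a loss of L dB is a gain of −L dB): F_i = 10^(NF_i/10), G_i = 10^(G_i,dB/10)
  Stage 1: F_1 = 10^(1.62/10) = 1.452, G_1 = 10^(19.9/10) = 97.72
  Stage 2: F_2 = 10^(9.64/10) = 9.204, G_2 = 10^(−7.47/10) = 0.1791
Friis cascade:
  F = 1.452 + (9.204 − 1)/97.72 = 1.536
NF = 10 log₁₀(1.536) = 1.86 dB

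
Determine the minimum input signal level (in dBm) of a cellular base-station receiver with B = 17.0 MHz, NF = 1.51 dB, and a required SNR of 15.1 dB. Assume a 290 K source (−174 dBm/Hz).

Sensitivity = −174 + 10 log₁₀(B) + NF + SNR_min
= −174 + 72.3 + 1.51 + 15.1
= −85.09 dBm → −85.1 dBm

−85.1 dBm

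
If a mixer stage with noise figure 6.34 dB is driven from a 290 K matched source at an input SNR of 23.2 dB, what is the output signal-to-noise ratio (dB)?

By definition F = SNR_in/SNR_out, so in dB: SNR_out = SNR_in − NF
SNR_out = 23.2 − 6.34 = 16.86 dB

16.86 dB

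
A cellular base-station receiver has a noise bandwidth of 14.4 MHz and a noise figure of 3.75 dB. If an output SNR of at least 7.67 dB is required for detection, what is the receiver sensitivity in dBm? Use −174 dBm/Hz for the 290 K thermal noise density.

−91.0 dBm

Sensitivity = −174 + 10 log₁₀(B) + NF + SNR_min
= −174 + 71.58 + 3.75 + 7.67
= −91.00 dBm → −91.0 dBm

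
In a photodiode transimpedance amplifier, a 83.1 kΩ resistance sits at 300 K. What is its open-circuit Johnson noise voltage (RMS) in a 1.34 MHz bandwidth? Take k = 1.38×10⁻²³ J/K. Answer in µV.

V_n = √(4kTRB)
4kTRB = 4 × 1.38×10⁻²³ × 300 × 8.31×10⁴ × 1.34×10⁶ = 1.84×10⁻⁹ V²
V_n = √(1.84×10⁻⁹) = 4.29×10⁻⁵ V = 42.9 µV

42.9 µV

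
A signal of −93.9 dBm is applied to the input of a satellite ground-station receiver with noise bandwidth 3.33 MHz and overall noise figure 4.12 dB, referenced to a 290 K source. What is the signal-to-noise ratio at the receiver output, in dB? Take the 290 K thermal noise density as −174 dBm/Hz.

10.8 dB

Noise floor: N = −174 + 10 log₁₀(B) + NF
10 log₁₀(3.33×10⁶) = 65.22 dB
N = −174 + 65.22 + 4.12 = −104.66 dBm
SNR = P_sig − N = −93.9 − (−104.66) = 10.76 dB → 10.8 dB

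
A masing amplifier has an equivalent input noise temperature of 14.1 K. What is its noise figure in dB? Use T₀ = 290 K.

F = 1 + T_e/T₀ = 1 + 14.1/290 = 1.04862
NF = 10 log₁₀(1.04862) = 0.206 dB

0.206 dB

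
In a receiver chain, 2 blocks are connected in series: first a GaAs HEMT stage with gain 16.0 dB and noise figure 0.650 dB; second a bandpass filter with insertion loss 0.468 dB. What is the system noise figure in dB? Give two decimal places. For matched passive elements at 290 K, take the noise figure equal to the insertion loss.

0.66 dB

Convert to linear (a loss of L dB is a gain of −L dB): F_i = 10^(NF_i/10), G_i = 10^(G_i,dB/10)
  Stage 1: F_1 = 10^(0.650/10) = 1.161, G_1 = 10^(16.0/10) = 39.81
  Stage 2: F_2 = 10^(0.468/10) = 1.114, G_2 = 10^(−0.468/10) = 0.8978
Friis cascade:
  F = 1.161 + (1.114 − 1)/39.81 = 1.164
NF = 10 log₁₀(1.164) = 0.66 dB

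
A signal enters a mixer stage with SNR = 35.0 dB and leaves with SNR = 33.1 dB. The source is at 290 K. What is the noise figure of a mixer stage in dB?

NF (dB) = SNR_in(dB) − SNR_out(dB) when the source is at T₀
NF = 35.0 − 33.1 = 1.9 dB

1.9 dB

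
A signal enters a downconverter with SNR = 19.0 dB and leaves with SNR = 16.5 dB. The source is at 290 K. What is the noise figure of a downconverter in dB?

NF (dB) = SNR_in(dB) − SNR_out(dB) when the source is at T₀
NF = 19.0 − 16.5 = 2.5 dB

2.5 dB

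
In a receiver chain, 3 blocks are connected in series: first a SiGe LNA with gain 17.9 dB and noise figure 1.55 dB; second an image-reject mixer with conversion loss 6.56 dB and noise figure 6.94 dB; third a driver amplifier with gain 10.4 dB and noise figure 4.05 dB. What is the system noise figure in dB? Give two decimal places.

Convert to linear (a loss of L dB is a gain of −L dB): F_i = 10^(NF_i/10), G_i = 10^(G_i,dB/10)
  Stage 1: F_1 = 10^(1.55/10) = 1.429, G_1 = 10^(17.9/10) = 61.66
  Stage 2: F_2 = 10^(6.94/10) = 4.943, G_2 = 10^(−6.56/10) = 0.2208
  Stage 3: F_3 = 10^(4.05/10) = 2.541, G_3 = 10^(10.4/10) = 10.96
Friis cascade:
  F = 1.429 + (4.943 − 1)/61.66 + (2.541 − 1)/13.61 = 1.606
NF = 10 log₁₀(1.606) = 2.06 dB

2.06 dB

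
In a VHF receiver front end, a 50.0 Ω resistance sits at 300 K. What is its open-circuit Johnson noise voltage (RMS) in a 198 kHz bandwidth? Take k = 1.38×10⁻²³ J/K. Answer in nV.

V_n = √(4kTRB)
4kTRB = 4 × 1.38×10⁻²³ × 300 × 5.00×10¹ × 1.98×10⁵ = 1.64×10⁻¹³ V²
V_n = √(1.64×10⁻¹³) = 4.05×10⁻⁷ V = 405 nV

405 nV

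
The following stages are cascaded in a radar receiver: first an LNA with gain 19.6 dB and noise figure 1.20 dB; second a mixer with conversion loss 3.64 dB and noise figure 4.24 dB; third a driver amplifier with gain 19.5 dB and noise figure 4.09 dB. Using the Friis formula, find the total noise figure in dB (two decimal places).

1.39 dB

Convert to linear (a loss of L dB is a gain of −L dB): F_i = 10^(NF_i/10), G_i = 10^(G_i,dB/10)
  Stage 1: F_1 = 10^(1.20/10) = 1.318, G_1 = 10^(19.6/10) = 91.20
  Stage 2: F_2 = 10^(4.24/10) = 2.655, G_2 = 10^(−3.64/10) = 0.4325
  Stage 3: F_3 = 10^(4.09/10) = 2.564, G_3 = 10^(19.5/10) = 89.13
Friis cascade:
  F = 1.318 + (2.655 − 1)/91.20 + (2.564 − 1)/39.45 = 1.376
NF = 10 log₁₀(1.376) = 1.39 dB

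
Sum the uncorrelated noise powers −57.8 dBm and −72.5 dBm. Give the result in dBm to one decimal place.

Convert to linear, add, convert back:
P₁ = 1.66×10⁻⁹ W, P₂ = 5.62×10⁻¹¹ W
P_tot = 1.72×10⁻⁹ W → 10 log₁₀(P_tot / 10⁻³) = −57.7 dBm

−57.7 dBm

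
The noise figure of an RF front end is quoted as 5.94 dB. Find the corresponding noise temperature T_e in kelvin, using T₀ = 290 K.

F = 10^(5.94/10) = 3.92645
T_e = (F − 1)·T₀ = (3.92645 − 1) × 290 = 849 K

849 K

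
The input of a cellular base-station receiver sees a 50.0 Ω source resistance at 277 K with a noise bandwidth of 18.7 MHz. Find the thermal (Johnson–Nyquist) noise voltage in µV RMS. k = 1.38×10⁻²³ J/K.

V_n = √(4kTRB)
4kTRB = 4 × 1.38×10⁻²³ × 277 × 5.00×10¹ × 1.87×10⁷ = 1.43×10⁻¹¹ V²
V_n = √(1.43×10⁻¹¹) = 3.78×10⁻⁶ V = 3.78 µV

3.78 µV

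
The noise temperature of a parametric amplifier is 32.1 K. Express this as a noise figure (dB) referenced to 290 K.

0.456 dB

F = 1 + T_e/T₀ = 1 + 32.1/290 = 1.11069
NF = 10 log₁₀(1.11069) = 0.456 dB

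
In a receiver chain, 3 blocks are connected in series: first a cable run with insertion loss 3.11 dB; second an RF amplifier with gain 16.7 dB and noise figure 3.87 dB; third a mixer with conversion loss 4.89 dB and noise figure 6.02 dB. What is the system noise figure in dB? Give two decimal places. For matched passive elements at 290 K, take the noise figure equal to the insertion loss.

Convert to linear (a loss of L dB is a gain of −L dB): F_i = 10^(NF_i/10), G_i = 10^(G_i,dB/10)
  Stage 1: F_1 = 10^(3.11/10) = 2.046, G_1 = 10^(−3.11/10) = 0.4887
  Stage 2: F_2 = 10^(3.87/10) = 2.438, G_2 = 10^(16.7/10) = 46.77
  Stage 3: F_3 = 10^(6.02/10) = 3.999, G_3 = 10^(−4.89/10) = 0.3243
Friis cascade:
  F = 2.046 + (2.438 − 1)/0.4887 + (3.999 − 1)/22.86 = 5.120
NF = 10 log₁₀(5.120) = 7.09 dB

7.09 dB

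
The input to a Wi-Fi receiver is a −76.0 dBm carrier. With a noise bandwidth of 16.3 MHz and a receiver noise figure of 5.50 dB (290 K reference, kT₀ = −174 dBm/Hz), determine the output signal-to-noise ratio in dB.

20.4 dB

Noise floor: N = −174 + 10 log₁₀(B) + NF
10 log₁₀(1.63×10⁷) = 72.12 dB
N = −174 + 72.12 + 5.50 = −96.38 dBm
SNR = P_sig − N = −76.0 − (−96.38) = 20.38 dB → 20.4 dB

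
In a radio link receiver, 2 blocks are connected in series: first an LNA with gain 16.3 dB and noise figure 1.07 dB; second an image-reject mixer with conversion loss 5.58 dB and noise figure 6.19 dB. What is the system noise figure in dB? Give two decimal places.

1.31 dB

Convert to linear (a loss of L dB is a gain of −L dB): F_i = 10^(NF_i/10), G_i = 10^(G_i,dB/10)
  Stage 1: F_1 = 10^(1.07/10) = 1.279, G_1 = 10^(16.3/10) = 42.66
  Stage 2: F_2 = 10^(6.19/10) = 4.159, G_2 = 10^(−5.58/10) = 0.2767
Friis cascade:
  F = 1.279 + (4.159 − 1)/42.66 = 1.353
NF = 10 log₁₀(1.353) = 1.31 dB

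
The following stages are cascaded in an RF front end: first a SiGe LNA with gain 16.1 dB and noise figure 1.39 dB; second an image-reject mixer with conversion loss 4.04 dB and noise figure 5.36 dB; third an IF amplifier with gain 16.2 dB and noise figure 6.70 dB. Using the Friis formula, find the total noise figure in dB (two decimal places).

Convert to linear (a loss of L dB is a gain of −L dB): F_i = 10^(NF_i/10), G_i = 10^(G_i,dB/10)
  Stage 1: F_1 = 10^(1.39/10) = 1.377, G_1 = 10^(16.1/10) = 40.74
  Stage 2: F_2 = 10^(5.36/10) = 3.436, G_2 = 10^(−4.04/10) = 0.3945
  Stage 3: F_3 = 10^(6.70/10) = 4.677, G_3 = 10^(16.2/10) = 41.69
Friis cascade:
  F = 1.377 + (3.436 − 1)/40.74 + (4.677 − 1)/16.07 = 1.666
NF = 10 log₁₀(1.666) = 2.22 dB

2.22 dB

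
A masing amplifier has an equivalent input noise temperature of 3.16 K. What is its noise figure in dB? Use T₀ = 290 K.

0.047 dB

F = 1 + T_e/T₀ = 1 + 3.16/290 = 1.0109
NF = 10 log₁₀(1.0109) = 0.047 dB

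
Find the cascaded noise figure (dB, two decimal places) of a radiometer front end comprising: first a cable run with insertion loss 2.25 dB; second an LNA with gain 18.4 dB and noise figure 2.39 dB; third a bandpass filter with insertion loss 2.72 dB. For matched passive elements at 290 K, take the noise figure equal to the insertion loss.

Convert to linear (a loss of L dB is a gain of −L dB): F_i = 10^(NF_i/10), G_i = 10^(G_i,dB/10)
  Stage 1: F_1 = 10^(2.25/10) = 1.679, G_1 = 10^(−2.25/10) = 0.5957
  Stage 2: F_2 = 10^(2.39/10) = 1.734, G_2 = 10^(18.4/10) = 69.18
  Stage 3: F_3 = 10^(2.72/10) = 1.871, G_3 = 10^(−2.72/10) = 0.5346
Friis cascade:
  F = 1.679 + (1.734 − 1)/0.5957 + (1.871 − 1)/41.21 = 2.932
NF = 10 log₁₀(2.932) = 4.67 dB

4.67 dB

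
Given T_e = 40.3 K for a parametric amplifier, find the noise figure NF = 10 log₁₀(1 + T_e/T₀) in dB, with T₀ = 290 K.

F = 1 + T_e/T₀ = 1 + 40.3/290 = 1.13897
NF = 10 log₁₀(1.13897) = 0.565 dB

0.565 dB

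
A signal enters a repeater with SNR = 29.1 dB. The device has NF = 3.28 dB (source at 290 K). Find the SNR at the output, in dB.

By definition F = SNR_in/SNR_out, so in dB: SNR_out = SNR_in − NF
SNR_out = 29.1 − 3.28 = 25.82 dB

25.82 dB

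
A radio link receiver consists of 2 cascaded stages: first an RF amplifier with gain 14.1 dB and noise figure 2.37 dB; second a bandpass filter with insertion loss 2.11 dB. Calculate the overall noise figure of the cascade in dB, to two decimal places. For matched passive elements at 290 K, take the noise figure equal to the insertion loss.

Convert to linear (a loss of L dB is a gain of −L dB): F_i = 10^(NF_i/10), G_i = 10^(G_i,dB/10)
  Stage 1: F_1 = 10^(2.37/10) = 1.726, G_1 = 10^(14.1/10) = 25.70
  Stage 2: F_2 = 10^(2.11/10) = 1.626, G_2 = 10^(−2.11/10) = 0.6152
Friis cascade:
  F = 1.726 + (1.626 − 1)/25.70 = 1.750
NF = 10 log₁₀(1.750) = 2.43 dB

2.43 dB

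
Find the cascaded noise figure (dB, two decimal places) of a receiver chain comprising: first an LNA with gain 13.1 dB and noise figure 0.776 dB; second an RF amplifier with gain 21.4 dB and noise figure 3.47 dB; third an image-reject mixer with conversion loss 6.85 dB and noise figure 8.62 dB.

1.00 dB

Convert to linear (a loss of L dB is a gain of −L dB): F_i = 10^(NF_i/10), G_i = 10^(G_i,dB/10)
  Stage 1: F_1 = 10^(0.776/10) = 1.196, G_1 = 10^(13.1/10) = 20.42
  Stage 2: F_2 = 10^(3.47/10) = 2.223, G_2 = 10^(21.4/10) = 138.0
  Stage 3: F_3 = 10^(8.62/10) = 7.278, G_3 = 10^(−6.85/10) = 0.2065
Friis cascade:
  F = 1.196 + (2.223 − 1)/20.42 + (7.278 − 1)/2818 = 1.258
NF = 10 log₁₀(1.258) = 1.00 dB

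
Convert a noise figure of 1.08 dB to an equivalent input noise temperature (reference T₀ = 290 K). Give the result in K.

81.9 K

F = 10^(1.08/10) = 1.28233
T_e = (F − 1)·T₀ = (1.28233 − 1) × 290 = 81.9 K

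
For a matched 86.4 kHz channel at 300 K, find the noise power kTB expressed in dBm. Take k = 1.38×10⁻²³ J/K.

−124.5 dBm

P_n = kTB = 1.38×10⁻²³ × 300 × 8.64×10⁴ = 3.58×10⁻¹⁶ W
In dBm: 10 log₁₀(3.58×10⁻¹⁶ / 10⁻³) = −124.5 dBm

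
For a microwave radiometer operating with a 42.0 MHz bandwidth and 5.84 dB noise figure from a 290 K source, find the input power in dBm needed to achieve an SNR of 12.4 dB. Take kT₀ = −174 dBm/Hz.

−79.5 dBm

Sensitivity = −174 + 10 log₁₀(B) + NF + SNR_min
= −174 + 76.23 + 5.84 + 12.4
= −79.53 dBm → −79.5 dBm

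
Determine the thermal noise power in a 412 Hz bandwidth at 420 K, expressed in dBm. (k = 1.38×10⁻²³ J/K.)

P_n = kTB = 1.38×10⁻²³ × 420 × 4.12×10² = 2.39×10⁻¹⁸ W
In dBm: 10 log₁₀(2.39×10⁻¹⁸ / 10⁻³) = −146.2 dBm

−146.2 dBm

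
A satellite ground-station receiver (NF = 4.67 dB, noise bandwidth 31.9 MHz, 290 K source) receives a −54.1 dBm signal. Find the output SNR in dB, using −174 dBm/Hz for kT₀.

Noise floor: N = −174 + 10 log₁₀(B) + NF
10 log₁₀(3.19×10⁷) = 75.04 dB
N = −174 + 75.04 + 4.67 = −94.29 dBm
SNR = P_sig − N = −54.1 − (−94.29) = 40.19 dB → 40.2 dB

40.2 dB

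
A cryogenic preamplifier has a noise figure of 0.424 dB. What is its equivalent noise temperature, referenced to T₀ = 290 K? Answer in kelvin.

29.7 K

F = 10^(0.424/10) = 1.10255
T_e = (F − 1)·T₀ = (1.10255 − 1) × 290 = 29.7 K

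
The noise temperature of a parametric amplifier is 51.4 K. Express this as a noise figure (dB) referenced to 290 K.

F = 1 + T_e/T₀ = 1 + 51.4/290 = 1.17724
NF = 10 log₁₀(1.17724) = 0.709 dB

0.709 dB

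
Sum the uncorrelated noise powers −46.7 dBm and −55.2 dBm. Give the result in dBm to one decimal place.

Convert to linear, add, convert back:
P₁ = 2.14×10⁻⁸ W, P₂ = 3.02×10⁻⁹ W
P_tot = 2.44×10⁻⁸ W → 10 log₁₀(P_tot / 10⁻³) = −46.1 dBm

−46.1 dBm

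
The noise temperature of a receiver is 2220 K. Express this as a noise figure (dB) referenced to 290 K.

9.37 dB

F = 1 + T_e/T₀ = 1 + 2220/290 = 8.65517
NF = 10 log₁₀(8.65517) = 9.37 dB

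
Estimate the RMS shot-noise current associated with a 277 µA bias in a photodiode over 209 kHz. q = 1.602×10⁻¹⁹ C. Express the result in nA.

4.31 nA

I_n = √(2qI·B)
2qI·B = 2 × 1.602×10⁻¹⁹ × 2.77×10⁻⁴ × 2.09×10⁵ = 1.85×10⁻¹⁷ A²
I_n = √(1.85×10⁻¹⁷) = 4.31×10⁻⁹ A = 4.31 nA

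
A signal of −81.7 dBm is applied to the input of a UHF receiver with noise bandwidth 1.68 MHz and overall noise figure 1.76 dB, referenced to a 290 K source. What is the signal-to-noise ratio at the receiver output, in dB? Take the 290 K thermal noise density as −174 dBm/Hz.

28.3 dB

Noise floor: N = −174 + 10 log₁₀(B) + NF
10 log₁₀(1.68×10⁶) = 62.25 dB
N = −174 + 62.25 + 1.76 = −109.99 dBm
SNR = P_sig − N = −81.7 − (−109.99) = 28.29 dB → 28.3 dB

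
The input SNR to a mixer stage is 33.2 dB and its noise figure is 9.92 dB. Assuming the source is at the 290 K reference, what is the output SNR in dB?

By definition F = SNR_in/SNR_out, so in dB: SNR_out = SNR_in − NF
SNR_out = 33.2 − 9.92 = 23.28 dB

23.28 dB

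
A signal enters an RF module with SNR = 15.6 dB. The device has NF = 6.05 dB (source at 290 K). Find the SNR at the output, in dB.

9.55 dB

By definition F = SNR_in/SNR_out, so in dB: SNR_out = SNR_in − NF
SNR_out = 15.6 − 6.05 = 9.55 dB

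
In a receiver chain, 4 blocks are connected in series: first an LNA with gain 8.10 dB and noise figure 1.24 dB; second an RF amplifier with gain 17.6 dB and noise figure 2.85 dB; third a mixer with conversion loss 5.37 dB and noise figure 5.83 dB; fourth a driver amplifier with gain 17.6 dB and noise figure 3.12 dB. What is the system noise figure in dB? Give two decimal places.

Convert to linear (a loss of L dB is a gain of −L dB): F_i = 10^(NF_i/10), G_i = 10^(G_i,dB/10)
  Stage 1: F_1 = 10^(1.24/10) = 1.330, G_1 = 10^(8.10/10) = 6.457
  Stage 2: F_2 = 10^(2.85/10) = 1.928, G_2 = 10^(17.6/10) = 57.54
  Stage 3: F_3 = 10^(5.83/10) = 3.828, G_3 = 10^(−5.37/10) = 0.2904
  Stage 4: F_4 = 10^(3.12/10) = 2.051, G_4 = 10^(17.6/10) = 57.54
Friis cascade:
  F = 1.330 + (1.928 − 1)/6.457 + (3.828 − 1)/371.5 + (2.051 − 1)/107.9 = 1.491
NF = 10 log₁₀(1.491) = 1.74 dB

1.74 dB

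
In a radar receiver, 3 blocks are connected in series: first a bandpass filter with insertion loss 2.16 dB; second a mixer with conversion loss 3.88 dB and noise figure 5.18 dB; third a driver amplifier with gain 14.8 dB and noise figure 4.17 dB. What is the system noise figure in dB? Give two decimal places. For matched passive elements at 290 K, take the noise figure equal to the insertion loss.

10.75 dB

Convert to linear (a loss of L dB is a gain of −L dB): F_i = 10^(NF_i/10), G_i = 10^(G_i,dB/10)
  Stage 1: F_1 = 10^(2.16/10) = 1.644, G_1 = 10^(−2.16/10) = 0.6081
  Stage 2: F_2 = 10^(5.18/10) = 3.296, G_2 = 10^(−3.88/10) = 0.4093
  Stage 3: F_3 = 10^(4.17/10) = 2.612, G_3 = 10^(14.8/10) = 30.20
Friis cascade:
  F = 1.644 + (3.296 − 1)/0.6081 + (2.612 − 1)/0.2489 = 11.90
NF = 10 log₁₀(11.90) = 10.75 dB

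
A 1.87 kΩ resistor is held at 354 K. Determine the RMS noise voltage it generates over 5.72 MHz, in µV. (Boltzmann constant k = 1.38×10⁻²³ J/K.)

V_n = √(4kTRB)
4kTRB = 4 × 1.38×10⁻²³ × 354 × 1.87×10³ × 5.72×10⁶ = 2.09×10⁻¹⁰ V²
V_n = √(2.09×10⁻¹⁰) = 1.45×10⁻⁵ V = 14.5 µV

14.5 µV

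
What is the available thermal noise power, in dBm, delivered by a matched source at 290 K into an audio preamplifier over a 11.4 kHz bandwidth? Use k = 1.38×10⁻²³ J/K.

−133.4 dBm

P_n = kTB = 1.38×10⁻²³ × 290 × 1.14×10⁴ = 4.56×10⁻¹⁷ W
In dBm: 10 log₁₀(4.56×10⁻¹⁷ / 10⁻³) = −133.4 dBm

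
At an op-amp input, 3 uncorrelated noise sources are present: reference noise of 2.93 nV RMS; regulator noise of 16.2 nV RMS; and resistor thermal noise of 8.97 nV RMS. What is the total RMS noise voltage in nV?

18.7 nV

Uncorrelated sources add in power (mean-square): V_tot = √(ΣV_i²)
V_tot = √[(2.93×10⁻⁹)² + (1.62×10⁻⁸)² + (8.97×10⁻⁹)²] = 1.87×10⁻⁸ V = 18.7 nV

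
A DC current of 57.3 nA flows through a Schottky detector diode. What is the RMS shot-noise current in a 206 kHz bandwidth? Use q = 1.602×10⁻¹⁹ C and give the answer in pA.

I_n = √(2qI·B)
2qI·B = 2 × 1.602×10⁻¹⁹ × 5.73×10⁻⁸ × 2.06×10⁵ = 3.78×10⁻²¹ A²
I_n = √(3.78×10⁻²¹) = 6.15×10⁻¹¹ A = 61.5 pA

61.5 pA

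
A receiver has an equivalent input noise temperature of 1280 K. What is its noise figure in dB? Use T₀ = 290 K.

F = 1 + T_e/T₀ = 1 + 1280/290 = 5.41379
NF = 10 log₁₀(5.41379) = 7.34 dB

7.34 dB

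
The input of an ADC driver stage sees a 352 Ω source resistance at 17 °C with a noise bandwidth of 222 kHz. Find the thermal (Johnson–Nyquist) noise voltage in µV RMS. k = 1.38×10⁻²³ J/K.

1.12 µV

T = 17 °C + 273.15 = 290.15 K
V_n = √(4kTRB)
4kTRB = 4 × 1.38×10⁻²³ × 290.15 × 3.52×10² × 2.22×10⁵ = 1.25×10⁻¹² V²
V_n = √(1.25×10⁻¹²) = 1.12×10⁻⁶ V = 1.12 µV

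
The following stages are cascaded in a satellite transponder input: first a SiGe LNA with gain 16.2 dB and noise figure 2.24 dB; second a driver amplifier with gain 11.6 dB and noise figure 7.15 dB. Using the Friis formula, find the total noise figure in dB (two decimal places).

Convert to linear (a loss of L dB is a gain of −L dB): F_i = 10^(NF_i/10), G_i = 10^(G_i,dB/10)
  Stage 1: F_1 = 10^(2.24/10) = 1.675, G_1 = 10^(16.2/10) = 41.69
  Stage 2: F_2 = 10^(7.15/10) = 5.188, G_2 = 10^(11.6/10) = 14.45
Friis cascade:
  F = 1.675 + (5.188 − 1)/41.69 = 1.775
NF = 10 log₁₀(1.775) = 2.49 dB

2.49 dB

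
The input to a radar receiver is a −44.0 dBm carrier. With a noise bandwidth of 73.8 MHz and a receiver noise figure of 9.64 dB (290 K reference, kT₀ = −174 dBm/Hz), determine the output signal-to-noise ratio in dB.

Noise floor: N = −174 + 10 log₁₀(B) + NF
10 log₁₀(7.38×10⁷) = 78.68 dB
N = −174 + 78.68 + 9.64 = −85.68 dBm
SNR = P_sig − N = −44.0 − (−85.68) = 41.68 dB → 41.7 dB

41.7 dB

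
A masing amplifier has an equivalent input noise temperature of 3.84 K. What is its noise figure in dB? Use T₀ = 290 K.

F = 1 + T_e/T₀ = 1 + 3.84/290 = 1.01324
NF = 10 log₁₀(1.01324) = 0.057 dB

0.057 dB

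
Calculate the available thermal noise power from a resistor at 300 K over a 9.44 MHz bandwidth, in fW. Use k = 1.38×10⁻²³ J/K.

P_n = kTB = 1.38×10⁻²³ × 300 × 9.44×10⁶ = 3.91×10⁻¹⁴ W = 39.1 fW

39.1 fW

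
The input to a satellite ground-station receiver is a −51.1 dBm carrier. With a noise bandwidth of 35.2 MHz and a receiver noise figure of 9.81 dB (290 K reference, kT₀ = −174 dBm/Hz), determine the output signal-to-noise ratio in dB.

Noise floor: N = −174 + 10 log₁₀(B) + NF
10 log₁₀(3.52×10⁷) = 75.47 dB
N = −174 + 75.47 + 9.81 = −88.72 dBm
SNR = P_sig − N = −51.1 − (−88.72) = 37.62 dB → 37.6 dB

37.6 dB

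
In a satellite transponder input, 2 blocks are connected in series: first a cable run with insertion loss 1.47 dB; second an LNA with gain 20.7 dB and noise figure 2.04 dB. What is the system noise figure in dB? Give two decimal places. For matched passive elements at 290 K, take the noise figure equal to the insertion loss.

3.51 dB

Convert to linear (a loss of L dB is a gain of −L dB): F_i = 10^(NF_i/10), G_i = 10^(G_i,dB/10)
  Stage 1: F_1 = 10^(1.47/10) = 1.403, G_1 = 10^(−1.47/10) = 0.7129
  Stage 2: F_2 = 10^(2.04/10) = 1.600, G_2 = 10^(20.7/10) = 117.5
Friis cascade:
  F = 1.403 + (1.600 − 1)/0.7129 = 2.244
NF = 10 log₁₀(2.244) = 3.51 dB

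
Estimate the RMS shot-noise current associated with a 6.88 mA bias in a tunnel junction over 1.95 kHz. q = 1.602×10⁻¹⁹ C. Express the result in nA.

2.07 nA

I_n = √(2qI·B)
2qI·B = 2 × 1.602×10⁻¹⁹ × 6.88×10⁻³ × 1.95×10³ = 4.30×10⁻¹⁸ A²
I_n = √(4.30×10⁻¹⁸) = 2.07×10⁻⁹ A = 2.07 nA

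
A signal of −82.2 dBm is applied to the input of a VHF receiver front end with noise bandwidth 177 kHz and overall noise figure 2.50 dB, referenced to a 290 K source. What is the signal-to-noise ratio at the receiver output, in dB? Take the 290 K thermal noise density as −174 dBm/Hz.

36.8 dB

Noise floor: N = −174 + 10 log₁₀(B) + NF
10 log₁₀(1.77×10⁵) = 52.48 dB
N = −174 + 52.48 + 2.50 = −119.02 dBm
SNR = P_sig − N = −82.2 − (−119.02) = 36.82 dB → 36.8 dB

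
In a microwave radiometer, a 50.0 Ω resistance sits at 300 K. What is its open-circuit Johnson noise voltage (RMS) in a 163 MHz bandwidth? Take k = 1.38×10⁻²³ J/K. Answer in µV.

V_n = √(4kTRB)
4kTRB = 4 × 1.38×10⁻²³ × 300 × 5.00×10¹ × 1.63×10⁸ = 1.35×10⁻¹⁰ V²
V_n = √(1.35×10⁻¹⁰) = 1.16×10⁻⁵ V = 11.6 µV

11.6 µV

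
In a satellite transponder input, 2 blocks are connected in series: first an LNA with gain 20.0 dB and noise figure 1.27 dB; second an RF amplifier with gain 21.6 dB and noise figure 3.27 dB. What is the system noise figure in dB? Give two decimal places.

Convert to linear (a loss of L dB is a gain of −L dB): F_i = 10^(NF_i/10), G_i = 10^(G_i,dB/10)
  Stage 1: F_1 = 10^(1.27/10) = 1.340, G_1 = 10^(20.0/10) = 100.0
  Stage 2: F_2 = 10^(3.27/10) = 2.123, G_2 = 10^(21.6/10) = 144.5
Friis cascade:
  F = 1.340 + (2.123 − 1)/100.0 = 1.351
NF = 10 log₁₀(1.351) = 1.31 dB

1.31 dB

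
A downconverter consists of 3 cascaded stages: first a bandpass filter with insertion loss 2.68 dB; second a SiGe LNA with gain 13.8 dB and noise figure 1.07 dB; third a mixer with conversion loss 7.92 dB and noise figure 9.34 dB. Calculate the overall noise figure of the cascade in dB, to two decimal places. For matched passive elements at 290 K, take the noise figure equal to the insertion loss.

4.71 dB

Convert to linear (a loss of L dB is a gain of −L dB): F_i = 10^(NF_i/10), G_i = 10^(G_i,dB/10)
  Stage 1: F_1 = 10^(2.68/10) = 1.854, G_1 = 10^(−2.68/10) = 0.5395
  Stage 2: F_2 = 10^(1.07/10) = 1.279, G_2 = 10^(13.8/10) = 23.99
  Stage 3: F_3 = 10^(9.34/10) = 8.590, G_3 = 10^(−7.92/10) = 0.1614
Friis cascade:
  F = 1.854 + (1.279 − 1)/0.5395 + (8.590 − 1)/12.94 = 2.958
NF = 10 log₁₀(2.958) = 4.71 dB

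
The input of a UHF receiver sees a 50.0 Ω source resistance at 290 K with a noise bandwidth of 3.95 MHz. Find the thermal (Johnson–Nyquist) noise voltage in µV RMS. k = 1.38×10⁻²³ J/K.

V_n = √(4kTRB)
4kTRB = 4 × 1.38×10⁻²³ × 290 × 5.00×10¹ × 3.95×10⁶ = 3.16×10⁻¹² V²
V_n = √(3.16×10⁻¹²) = 1.78×10⁻⁶ V = 1.78 µV

1.78 µV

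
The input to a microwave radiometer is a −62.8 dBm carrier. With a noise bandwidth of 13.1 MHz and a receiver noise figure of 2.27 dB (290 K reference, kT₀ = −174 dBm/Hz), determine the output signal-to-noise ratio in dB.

Noise floor: N = −174 + 10 log₁₀(B) + NF
10 log₁₀(1.31×10⁷) = 71.17 dB
N = −174 + 71.17 + 2.27 = −100.56 dBm
SNR = P_sig − N = −62.8 − (−100.56) = 37.76 dB → 37.8 dB

37.8 dB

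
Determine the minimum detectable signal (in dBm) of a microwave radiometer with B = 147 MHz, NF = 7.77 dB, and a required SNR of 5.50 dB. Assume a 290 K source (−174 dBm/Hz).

Sensitivity = −174 + 10 log₁₀(B) + NF + SNR_min
= −174 + 81.67 + 7.77 + 5.50
= −79.06 dBm → −79.1 dBm

−79.1 dBm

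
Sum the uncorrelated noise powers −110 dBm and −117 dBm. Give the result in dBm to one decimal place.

−109.2 dBm

Convert to linear, add, convert back:
P₁ = 1.00×10⁻¹⁴ W, P₂ = 2.00×10⁻¹⁵ W
P_tot = 1.20×10⁻¹⁴ W → 10 log₁₀(P_tot / 10⁻³) = −109.2 dBm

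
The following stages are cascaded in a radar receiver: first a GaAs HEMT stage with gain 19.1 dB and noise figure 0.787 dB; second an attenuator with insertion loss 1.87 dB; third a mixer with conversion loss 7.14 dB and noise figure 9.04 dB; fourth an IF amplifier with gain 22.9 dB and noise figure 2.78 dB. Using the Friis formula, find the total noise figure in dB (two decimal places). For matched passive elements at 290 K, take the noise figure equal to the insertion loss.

1.54 dB

Convert to linear (a loss of L dB is a gain of −L dB): F_i = 10^(NF_i/10), G_i = 10^(G_i,dB/10)
  Stage 1: F_1 = 10^(0.787/10) = 1.199, G_1 = 10^(19.1/10) = 81.28
  Stage 2: F_2 = 10^(1.87/10) = 1.538, G_2 = 10^(−1.87/10) = 0.6501
  Stage 3: F_3 = 10^(9.04/10) = 8.017, G_3 = 10^(−7.14/10) = 0.1932
  Stage 4: F_4 = 10^(2.78/10) = 1.897, G_4 = 10^(22.9/10) = 195.0
Friis cascade:
  F = 1.199 + (1.538 − 1)/81.28 + (8.017 − 1)/52.84 + (1.897 − 1)/10.21 = 1.426
NF = 10 log₁₀(1.426) = 1.54 dB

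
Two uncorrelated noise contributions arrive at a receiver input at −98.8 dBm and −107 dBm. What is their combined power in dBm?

Convert to linear, add, convert back:
P₁ = 1.32×10⁻¹³ W, P₂ = 2.00×10⁻¹⁴ W
P_tot = 1.52×10⁻¹³ W → 10 log₁₀(P_tot / 10⁻³) = −98.2 dBm

−98.2 dBm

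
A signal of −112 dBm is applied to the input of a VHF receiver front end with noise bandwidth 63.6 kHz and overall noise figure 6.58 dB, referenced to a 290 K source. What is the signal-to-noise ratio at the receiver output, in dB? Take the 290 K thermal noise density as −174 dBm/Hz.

7.4 dB

Noise floor: N = −174 + 10 log₁₀(B) + NF
10 log₁₀(6.36×10⁴) = 48.03 dB
N = −174 + 48.03 + 6.58 = −119.39 dBm
SNR = P_sig − N = −112 − (−119.39) = 7.39 dB → 7.4 dB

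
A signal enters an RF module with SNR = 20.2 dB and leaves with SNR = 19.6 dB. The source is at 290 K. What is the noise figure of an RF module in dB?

NF (dB) = SNR_in(dB) − SNR_out(dB) when the source is at T₀
NF = 20.2 − 19.6 = 0.6 dB

0.6 dB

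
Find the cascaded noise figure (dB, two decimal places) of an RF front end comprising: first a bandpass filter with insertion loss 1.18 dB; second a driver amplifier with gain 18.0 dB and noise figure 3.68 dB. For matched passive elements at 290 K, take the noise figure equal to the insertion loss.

Convert to linear (a loss of L dB is a gain of −L dB): F_i = 10^(NF_i/10), G_i = 10^(G_i,dB/10)
  Stage 1: F_1 = 10^(1.18/10) = 1.312, G_1 = 10^(−1.18/10) = 0.7621
  Stage 2: F_2 = 10^(3.68/10) = 2.333, G_2 = 10^(18.0/10) = 63.10
Friis cascade:
  F = 1.312 + (2.333 − 1)/0.7621 = 3.062
NF = 10 log₁₀(3.062) = 4.86 dB

4.86 dB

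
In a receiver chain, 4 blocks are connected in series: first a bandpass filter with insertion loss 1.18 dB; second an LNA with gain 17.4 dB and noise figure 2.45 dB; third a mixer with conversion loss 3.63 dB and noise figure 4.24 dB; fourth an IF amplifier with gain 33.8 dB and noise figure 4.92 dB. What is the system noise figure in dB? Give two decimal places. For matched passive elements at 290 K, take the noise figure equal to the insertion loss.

3.91 dB

Convert to linear (a loss of L dB is a gain of −L dB): F_i = 10^(NF_i/10), G_i = 10^(G_i,dB/10)
  Stage 1: F_1 = 10^(1.18/10) = 1.312, G_1 = 10^(−1.18/10) = 0.7621
  Stage 2: F_2 = 10^(2.45/10) = 1.758, G_2 = 10^(17.4/10) = 54.95
  Stage 3: F_3 = 10^(4.24/10) = 2.655, G_3 = 10^(−3.63/10) = 0.4335
  Stage 4: F_4 = 10^(4.92/10) = 3.105, G_4 = 10^(33.8/10) = 2399
Friis cascade:
  F = 1.312 + (1.758 − 1)/0.7621 + (2.655 − 1)/41.88 + (3.105 − 1)/18.16 = 2.462
NF = 10 log₁₀(2.462) = 3.91 dB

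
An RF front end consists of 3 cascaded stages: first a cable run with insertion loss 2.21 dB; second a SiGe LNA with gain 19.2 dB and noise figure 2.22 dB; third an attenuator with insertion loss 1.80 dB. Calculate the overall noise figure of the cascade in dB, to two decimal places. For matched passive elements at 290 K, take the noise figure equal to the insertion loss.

Convert to linear (a loss of L dB is a gain of −L dB): F_i = 10^(NF_i/10), G_i = 10^(G_i,dB/10)
  Stage 1: F_1 = 10^(2.21/10) = 1.663, G_1 = 10^(−2.21/10) = 0.6012
  Stage 2: F_2 = 10^(2.22/10) = 1.667, G_2 = 10^(19.2/10) = 83.18
  Stage 3: F_3 = 10^(1.80/10) = 1.514, G_3 = 10^(−1.80/10) = 0.6607
Friis cascade:
  F = 1.663 + (1.667 − 1)/0.6012 + (1.514 − 1)/50.00 = 2.784
NF = 10 log₁₀(2.784) = 4.45 dB

4.45 dB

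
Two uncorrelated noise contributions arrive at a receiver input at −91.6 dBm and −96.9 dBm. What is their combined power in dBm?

Convert to linear, add, convert back:
P₁ = 6.92×10⁻¹³ W, P₂ = 2.04×10⁻¹³ W
P_tot = 8.96×10⁻¹³ W → 10 log₁₀(P_tot / 10⁻³) = −90.5 dBm

−90.5 dBm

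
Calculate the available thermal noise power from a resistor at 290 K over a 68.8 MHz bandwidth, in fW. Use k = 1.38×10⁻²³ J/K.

P_n = kTB = 1.38×10⁻²³ × 290 × 6.88×10⁷ = 2.75×10⁻¹³ W = 275 fW

275 fW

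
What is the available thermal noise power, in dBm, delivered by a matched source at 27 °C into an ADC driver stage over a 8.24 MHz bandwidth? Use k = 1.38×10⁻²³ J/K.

T = 27 °C + 273.15 = 300.15 K
P_n = kTB = 1.38×10⁻²³ × 300.15 × 8.24×10⁶ = 3.41×10⁻¹⁴ W
In dBm: 10 log₁₀(3.41×10⁻¹⁴ / 10⁻³) = −104.7 dBm

−104.7 dBm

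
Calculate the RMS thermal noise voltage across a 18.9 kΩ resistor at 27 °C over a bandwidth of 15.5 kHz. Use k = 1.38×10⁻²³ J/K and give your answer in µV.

T = 27 °C + 273.15 = 300.15 K
V_n = √(4kTRB)
4kTRB = 4 × 1.38×10⁻²³ × 300.15 × 1.89×10⁴ × 1.55×10⁴ = 4.85×10⁻¹² V²
V_n = √(4.85×10⁻¹²) = 2.20×10⁻⁶ V = 2.20 µV

2.20 µV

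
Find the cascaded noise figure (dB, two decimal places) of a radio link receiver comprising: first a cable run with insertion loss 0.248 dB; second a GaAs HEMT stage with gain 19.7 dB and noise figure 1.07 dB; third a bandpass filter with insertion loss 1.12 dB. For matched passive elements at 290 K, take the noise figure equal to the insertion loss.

Convert to linear (a loss of L dB is a gain of −L dB): F_i = 10^(NF_i/10), G_i = 10^(G_i,dB/10)
  Stage 1: F_1 = 10^(0.248/10) = 1.059, G_1 = 10^(−0.248/10) = 0.9445
  Stage 2: F_2 = 10^(1.07/10) = 1.279, G_2 = 10^(19.7/10) = 93.33
  Stage 3: F_3 = 10^(1.12/10) = 1.294, G_3 = 10^(−1.12/10) = 0.7727
Friis cascade:
  F = 1.059 + (1.279 − 1)/0.9445 + (1.294 − 1)/88.15 = 1.358
NF = 10 log₁₀(1.358) = 1.33 dB

1.33 dB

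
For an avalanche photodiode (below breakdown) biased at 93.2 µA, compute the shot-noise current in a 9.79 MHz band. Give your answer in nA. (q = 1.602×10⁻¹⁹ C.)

I_n = √(2qI·B)
2qI·B = 2 × 1.602×10⁻¹⁹ × 9.32×10⁻⁵ × 9.79×10⁶ = 2.92×10⁻¹⁶ A²
I_n = √(2.92×10⁻¹⁶) = 1.71×10⁻⁸ A = 17.1 nA

17.1 nA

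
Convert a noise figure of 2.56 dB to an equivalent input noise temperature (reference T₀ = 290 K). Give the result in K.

F = 10^(2.56/10) = 1.80302
T_e = (F − 1)·T₀ = (1.80302 − 1) × 290 = 233 K

233 K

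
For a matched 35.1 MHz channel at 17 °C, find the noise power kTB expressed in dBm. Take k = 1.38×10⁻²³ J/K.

T = 17 °C + 273.15 = 290.15 K
P_n = kTB = 1.38×10⁻²³ × 290.15 × 3.51×10⁷ = 1.41×10⁻¹³ W
In dBm: 10 log₁₀(1.41×10⁻¹³ / 10⁻³) = −98.5 dBm

−98.5 dBm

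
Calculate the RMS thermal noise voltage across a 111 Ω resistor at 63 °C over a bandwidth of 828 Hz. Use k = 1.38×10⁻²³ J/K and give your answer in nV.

T = 63 °C + 273.15 = 336.15 K
V_n = √(4kTRB)
4kTRB = 4 × 1.38×10⁻²³ × 336.15 × 1.11×10² × 8.28×10² = 1.71×10⁻¹⁵ V²
V_n = √(1.71×10⁻¹⁵) = 4.13×10⁻⁸ V = 41.3 nV

41.3 nV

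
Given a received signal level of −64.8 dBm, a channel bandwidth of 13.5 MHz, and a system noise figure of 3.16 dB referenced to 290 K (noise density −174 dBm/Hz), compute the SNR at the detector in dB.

34.7 dB

Noise floor: N = −174 + 10 log₁₀(B) + NF
10 log₁₀(1.35×10⁷) = 71.3 dB
N = −174 + 71.3 + 3.16 = −99.54 dBm
SNR = P_sig − N = −64.8 − (−99.54) = 34.74 dB → 34.7 dB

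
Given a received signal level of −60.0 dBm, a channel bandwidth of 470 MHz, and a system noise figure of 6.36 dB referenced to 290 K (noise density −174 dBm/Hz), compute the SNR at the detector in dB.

20.9 dB

Noise floor: N = −174 + 10 log₁₀(B) + NF
10 log₁₀(4.70×10⁸) = 86.72 dB
N = −174 + 86.72 + 6.36 = −80.92 dBm
SNR = P_sig − N = −60.0 − (−80.92) = 20.92 dB → 20.9 dB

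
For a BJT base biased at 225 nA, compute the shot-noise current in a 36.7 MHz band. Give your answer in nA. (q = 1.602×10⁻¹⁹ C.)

1.63 nA

I_n = √(2qI·B)
2qI·B = 2 × 1.602×10⁻¹⁹ × 2.25×10⁻⁷ × 3.67×10⁷ = 2.65×10⁻¹⁸ A²
I_n = √(2.65×10⁻¹⁸) = 1.63×10⁻⁹ A = 1.63 nA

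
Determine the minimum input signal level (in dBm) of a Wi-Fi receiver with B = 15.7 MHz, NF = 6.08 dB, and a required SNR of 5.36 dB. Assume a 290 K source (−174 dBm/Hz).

Sensitivity = −174 + 10 log₁₀(B) + NF + SNR_min
= −174 + 71.96 + 6.08 + 5.36
= −90.60 dBm → −90.6 dBm

−90.6 dBm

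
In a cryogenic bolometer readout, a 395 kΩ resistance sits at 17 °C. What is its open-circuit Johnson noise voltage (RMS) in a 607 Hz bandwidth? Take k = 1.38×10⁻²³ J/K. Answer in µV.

T = 17 °C + 273.15 = 290.15 K
V_n = √(4kTRB)
4kTRB = 4 × 1.38×10⁻²³ × 290.15 × 3.95×10⁵ × 6.07×10² = 3.84×10⁻¹² V²
V_n = √(3.84×10⁻¹²) = 1.96×10⁻⁶ V = 1.96 µV

1.96 µV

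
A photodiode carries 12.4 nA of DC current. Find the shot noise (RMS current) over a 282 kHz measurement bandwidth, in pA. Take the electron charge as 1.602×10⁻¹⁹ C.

I_n = √(2qI·B)
2qI·B = 2 × 1.602×10⁻¹⁹ × 1.24×10⁻⁸ × 2.82×10⁵ = 1.12×10⁻²¹ A²
I_n = √(1.12×10⁻²¹) = 3.35×10⁻¹¹ A = 33.5 pA

33.5 pA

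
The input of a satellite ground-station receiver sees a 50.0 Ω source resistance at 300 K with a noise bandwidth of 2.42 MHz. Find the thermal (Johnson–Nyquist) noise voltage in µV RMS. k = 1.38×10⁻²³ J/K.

V_n = √(4kTRB)
4kTRB = 4 × 1.38×10⁻²³ × 300 × 5.00×10¹ × 2.42×10⁶ = 2.00×10⁻¹² V²
V_n = √(2.00×10⁻¹²) = 1.42×10⁻⁶ V = 1.42 µV

1.42 µV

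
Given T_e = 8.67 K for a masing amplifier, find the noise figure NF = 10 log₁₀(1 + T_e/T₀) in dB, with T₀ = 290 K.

0.128 dB

F = 1 + T_e/T₀ = 1 + 8.67/290 = 1.0299
NF = 10 log₁₀(1.0299) = 0.128 dB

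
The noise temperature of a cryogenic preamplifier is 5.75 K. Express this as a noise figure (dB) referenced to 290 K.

F = 1 + T_e/T₀ = 1 + 5.75/290 = 1.01983
NF = 10 log₁₀(1.01983) = 0.085 dB

0.085 dB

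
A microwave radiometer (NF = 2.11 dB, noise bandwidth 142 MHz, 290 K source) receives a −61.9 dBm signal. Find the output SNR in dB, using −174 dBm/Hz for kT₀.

Noise floor: N = −174 + 10 log₁₀(B) + NF
10 log₁₀(1.42×10⁸) = 81.52 dB
N = −174 + 81.52 + 2.11 = −90.37 dBm
SNR = P_sig − N = −61.9 − (−90.37) = 28.47 dB → 28.5 dB

28.5 dB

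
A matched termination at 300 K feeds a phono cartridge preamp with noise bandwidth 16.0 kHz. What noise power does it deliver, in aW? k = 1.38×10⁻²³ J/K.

66.2 aW

P_n = kTB = 1.38×10⁻²³ × 300 × 1.60×10⁴ = 6.62×10⁻¹⁷ W = 66.2 aW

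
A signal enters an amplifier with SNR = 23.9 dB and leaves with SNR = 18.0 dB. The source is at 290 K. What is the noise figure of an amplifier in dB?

NF (dB) = SNR_in(dB) − SNR_out(dB) when the source is at T₀
NF = 23.9 − 18.0 = 5.9 dB

5.9 dB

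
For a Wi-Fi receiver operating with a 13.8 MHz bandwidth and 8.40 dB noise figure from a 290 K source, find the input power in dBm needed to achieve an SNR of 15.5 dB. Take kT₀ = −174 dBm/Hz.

−78.7 dBm

Sensitivity = −174 + 10 log₁₀(B) + NF + SNR_min
= −174 + 71.4 + 8.40 + 15.5
= −78.70 dBm → −78.7 dBm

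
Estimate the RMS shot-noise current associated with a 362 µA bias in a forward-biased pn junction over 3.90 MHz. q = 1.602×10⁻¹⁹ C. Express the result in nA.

21.3 nA

I_n = √(2qI·B)
2qI·B = 2 × 1.602×10⁻¹⁹ × 3.62×10⁻⁴ × 3.90×10⁶ = 4.52×10⁻¹⁶ A²
I_n = √(4.52×10⁻¹⁶) = 2.13×10⁻⁸ A = 21.3 nA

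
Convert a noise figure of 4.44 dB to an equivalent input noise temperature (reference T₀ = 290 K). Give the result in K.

516 K

F = 10^(4.44/10) = 2.77971
T_e = (F − 1)·T₀ = (2.77971 − 1) × 290 = 516 K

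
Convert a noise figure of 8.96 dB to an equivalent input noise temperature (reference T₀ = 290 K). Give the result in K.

F = 10^(8.96/10) = 7.87046
T_e = (F − 1)·T₀ = (7.87046 − 1) × 290 = 1992 K

1992 K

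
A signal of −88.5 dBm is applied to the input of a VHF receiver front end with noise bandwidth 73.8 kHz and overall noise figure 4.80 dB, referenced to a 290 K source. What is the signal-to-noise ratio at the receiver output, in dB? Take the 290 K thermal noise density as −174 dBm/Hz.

32.0 dB

Noise floor: N = −174 + 10 log₁₀(B) + NF
10 log₁₀(7.38×10⁴) = 48.68 dB
N = −174 + 48.68 + 4.80 = −120.52 dBm
SNR = P_sig − N = −88.5 − (−120.52) = 32.02 dB → 32.0 dB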